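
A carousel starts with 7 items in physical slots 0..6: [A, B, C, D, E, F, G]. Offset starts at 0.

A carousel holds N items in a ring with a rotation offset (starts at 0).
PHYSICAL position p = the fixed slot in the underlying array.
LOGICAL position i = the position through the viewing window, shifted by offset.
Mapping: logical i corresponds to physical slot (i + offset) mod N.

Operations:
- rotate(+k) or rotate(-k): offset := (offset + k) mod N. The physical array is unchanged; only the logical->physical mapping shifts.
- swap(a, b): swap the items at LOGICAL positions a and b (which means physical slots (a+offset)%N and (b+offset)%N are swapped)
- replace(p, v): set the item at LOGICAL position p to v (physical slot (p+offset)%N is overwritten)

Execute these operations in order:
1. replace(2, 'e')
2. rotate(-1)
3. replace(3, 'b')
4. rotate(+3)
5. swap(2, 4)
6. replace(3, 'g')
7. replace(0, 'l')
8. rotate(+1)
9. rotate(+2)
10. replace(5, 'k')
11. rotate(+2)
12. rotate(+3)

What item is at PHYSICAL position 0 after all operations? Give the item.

Answer: A

Derivation:
After op 1 (replace(2, 'e')): offset=0, physical=[A,B,e,D,E,F,G], logical=[A,B,e,D,E,F,G]
After op 2 (rotate(-1)): offset=6, physical=[A,B,e,D,E,F,G], logical=[G,A,B,e,D,E,F]
After op 3 (replace(3, 'b')): offset=6, physical=[A,B,b,D,E,F,G], logical=[G,A,B,b,D,E,F]
After op 4 (rotate(+3)): offset=2, physical=[A,B,b,D,E,F,G], logical=[b,D,E,F,G,A,B]
After op 5 (swap(2, 4)): offset=2, physical=[A,B,b,D,G,F,E], logical=[b,D,G,F,E,A,B]
After op 6 (replace(3, 'g')): offset=2, physical=[A,B,b,D,G,g,E], logical=[b,D,G,g,E,A,B]
After op 7 (replace(0, 'l')): offset=2, physical=[A,B,l,D,G,g,E], logical=[l,D,G,g,E,A,B]
After op 8 (rotate(+1)): offset=3, physical=[A,B,l,D,G,g,E], logical=[D,G,g,E,A,B,l]
After op 9 (rotate(+2)): offset=5, physical=[A,B,l,D,G,g,E], logical=[g,E,A,B,l,D,G]
After op 10 (replace(5, 'k')): offset=5, physical=[A,B,l,k,G,g,E], logical=[g,E,A,B,l,k,G]
After op 11 (rotate(+2)): offset=0, physical=[A,B,l,k,G,g,E], logical=[A,B,l,k,G,g,E]
After op 12 (rotate(+3)): offset=3, physical=[A,B,l,k,G,g,E], logical=[k,G,g,E,A,B,l]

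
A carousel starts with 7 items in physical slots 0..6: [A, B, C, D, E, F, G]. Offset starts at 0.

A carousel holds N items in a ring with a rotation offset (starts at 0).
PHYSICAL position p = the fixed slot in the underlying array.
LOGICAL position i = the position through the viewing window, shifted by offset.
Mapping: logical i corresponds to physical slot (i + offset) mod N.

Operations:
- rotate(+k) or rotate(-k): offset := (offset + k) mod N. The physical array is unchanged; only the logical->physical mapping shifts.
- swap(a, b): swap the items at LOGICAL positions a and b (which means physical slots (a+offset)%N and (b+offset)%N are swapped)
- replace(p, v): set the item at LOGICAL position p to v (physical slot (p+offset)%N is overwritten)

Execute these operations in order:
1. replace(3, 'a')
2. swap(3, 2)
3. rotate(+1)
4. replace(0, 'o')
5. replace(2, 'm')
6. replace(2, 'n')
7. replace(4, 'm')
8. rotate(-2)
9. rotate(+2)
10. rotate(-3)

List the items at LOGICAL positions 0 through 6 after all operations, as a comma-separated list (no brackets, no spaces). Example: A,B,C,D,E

Answer: m,G,A,o,a,n,E

Derivation:
After op 1 (replace(3, 'a')): offset=0, physical=[A,B,C,a,E,F,G], logical=[A,B,C,a,E,F,G]
After op 2 (swap(3, 2)): offset=0, physical=[A,B,a,C,E,F,G], logical=[A,B,a,C,E,F,G]
After op 3 (rotate(+1)): offset=1, physical=[A,B,a,C,E,F,G], logical=[B,a,C,E,F,G,A]
After op 4 (replace(0, 'o')): offset=1, physical=[A,o,a,C,E,F,G], logical=[o,a,C,E,F,G,A]
After op 5 (replace(2, 'm')): offset=1, physical=[A,o,a,m,E,F,G], logical=[o,a,m,E,F,G,A]
After op 6 (replace(2, 'n')): offset=1, physical=[A,o,a,n,E,F,G], logical=[o,a,n,E,F,G,A]
After op 7 (replace(4, 'm')): offset=1, physical=[A,o,a,n,E,m,G], logical=[o,a,n,E,m,G,A]
After op 8 (rotate(-2)): offset=6, physical=[A,o,a,n,E,m,G], logical=[G,A,o,a,n,E,m]
After op 9 (rotate(+2)): offset=1, physical=[A,o,a,n,E,m,G], logical=[o,a,n,E,m,G,A]
After op 10 (rotate(-3)): offset=5, physical=[A,o,a,n,E,m,G], logical=[m,G,A,o,a,n,E]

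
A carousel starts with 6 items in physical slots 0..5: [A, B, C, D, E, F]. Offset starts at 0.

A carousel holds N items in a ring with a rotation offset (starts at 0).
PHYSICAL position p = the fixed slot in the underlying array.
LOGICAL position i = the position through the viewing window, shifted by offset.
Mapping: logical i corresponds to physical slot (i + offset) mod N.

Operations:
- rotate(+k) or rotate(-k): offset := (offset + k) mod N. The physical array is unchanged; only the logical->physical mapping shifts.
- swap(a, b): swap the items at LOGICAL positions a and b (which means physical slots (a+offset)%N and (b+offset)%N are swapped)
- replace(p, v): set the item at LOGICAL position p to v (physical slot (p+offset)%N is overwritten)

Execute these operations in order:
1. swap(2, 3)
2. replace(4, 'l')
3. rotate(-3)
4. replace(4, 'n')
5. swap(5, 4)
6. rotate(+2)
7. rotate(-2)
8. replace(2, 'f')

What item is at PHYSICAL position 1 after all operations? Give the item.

Answer: D

Derivation:
After op 1 (swap(2, 3)): offset=0, physical=[A,B,D,C,E,F], logical=[A,B,D,C,E,F]
After op 2 (replace(4, 'l')): offset=0, physical=[A,B,D,C,l,F], logical=[A,B,D,C,l,F]
After op 3 (rotate(-3)): offset=3, physical=[A,B,D,C,l,F], logical=[C,l,F,A,B,D]
After op 4 (replace(4, 'n')): offset=3, physical=[A,n,D,C,l,F], logical=[C,l,F,A,n,D]
After op 5 (swap(5, 4)): offset=3, physical=[A,D,n,C,l,F], logical=[C,l,F,A,D,n]
After op 6 (rotate(+2)): offset=5, physical=[A,D,n,C,l,F], logical=[F,A,D,n,C,l]
After op 7 (rotate(-2)): offset=3, physical=[A,D,n,C,l,F], logical=[C,l,F,A,D,n]
After op 8 (replace(2, 'f')): offset=3, physical=[A,D,n,C,l,f], logical=[C,l,f,A,D,n]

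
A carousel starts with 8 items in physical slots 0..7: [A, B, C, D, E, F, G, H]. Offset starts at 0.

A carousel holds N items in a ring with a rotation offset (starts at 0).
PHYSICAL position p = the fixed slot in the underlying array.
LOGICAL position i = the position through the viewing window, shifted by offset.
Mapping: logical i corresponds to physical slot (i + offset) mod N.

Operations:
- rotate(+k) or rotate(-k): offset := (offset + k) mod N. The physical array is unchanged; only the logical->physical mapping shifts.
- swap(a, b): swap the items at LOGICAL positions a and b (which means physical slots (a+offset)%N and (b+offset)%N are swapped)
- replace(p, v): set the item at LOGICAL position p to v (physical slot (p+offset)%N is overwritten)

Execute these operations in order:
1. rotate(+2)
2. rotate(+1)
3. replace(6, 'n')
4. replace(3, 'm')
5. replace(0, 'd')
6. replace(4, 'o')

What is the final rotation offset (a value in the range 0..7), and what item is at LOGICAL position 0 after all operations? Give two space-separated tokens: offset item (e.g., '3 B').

After op 1 (rotate(+2)): offset=2, physical=[A,B,C,D,E,F,G,H], logical=[C,D,E,F,G,H,A,B]
After op 2 (rotate(+1)): offset=3, physical=[A,B,C,D,E,F,G,H], logical=[D,E,F,G,H,A,B,C]
After op 3 (replace(6, 'n')): offset=3, physical=[A,n,C,D,E,F,G,H], logical=[D,E,F,G,H,A,n,C]
After op 4 (replace(3, 'm')): offset=3, physical=[A,n,C,D,E,F,m,H], logical=[D,E,F,m,H,A,n,C]
After op 5 (replace(0, 'd')): offset=3, physical=[A,n,C,d,E,F,m,H], logical=[d,E,F,m,H,A,n,C]
After op 6 (replace(4, 'o')): offset=3, physical=[A,n,C,d,E,F,m,o], logical=[d,E,F,m,o,A,n,C]

Answer: 3 d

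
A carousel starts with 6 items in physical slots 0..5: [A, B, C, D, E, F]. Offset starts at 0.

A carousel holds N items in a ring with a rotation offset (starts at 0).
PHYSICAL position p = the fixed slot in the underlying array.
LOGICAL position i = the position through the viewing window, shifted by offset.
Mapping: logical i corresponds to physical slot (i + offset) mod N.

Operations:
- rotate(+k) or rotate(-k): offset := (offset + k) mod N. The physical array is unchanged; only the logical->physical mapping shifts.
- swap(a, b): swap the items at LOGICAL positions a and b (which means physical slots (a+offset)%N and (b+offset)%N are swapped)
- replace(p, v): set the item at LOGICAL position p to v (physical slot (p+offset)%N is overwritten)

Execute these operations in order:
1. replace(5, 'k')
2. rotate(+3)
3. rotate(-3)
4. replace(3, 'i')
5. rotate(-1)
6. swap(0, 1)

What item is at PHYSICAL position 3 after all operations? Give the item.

Answer: i

Derivation:
After op 1 (replace(5, 'k')): offset=0, physical=[A,B,C,D,E,k], logical=[A,B,C,D,E,k]
After op 2 (rotate(+3)): offset=3, physical=[A,B,C,D,E,k], logical=[D,E,k,A,B,C]
After op 3 (rotate(-3)): offset=0, physical=[A,B,C,D,E,k], logical=[A,B,C,D,E,k]
After op 4 (replace(3, 'i')): offset=0, physical=[A,B,C,i,E,k], logical=[A,B,C,i,E,k]
After op 5 (rotate(-1)): offset=5, physical=[A,B,C,i,E,k], logical=[k,A,B,C,i,E]
After op 6 (swap(0, 1)): offset=5, physical=[k,B,C,i,E,A], logical=[A,k,B,C,i,E]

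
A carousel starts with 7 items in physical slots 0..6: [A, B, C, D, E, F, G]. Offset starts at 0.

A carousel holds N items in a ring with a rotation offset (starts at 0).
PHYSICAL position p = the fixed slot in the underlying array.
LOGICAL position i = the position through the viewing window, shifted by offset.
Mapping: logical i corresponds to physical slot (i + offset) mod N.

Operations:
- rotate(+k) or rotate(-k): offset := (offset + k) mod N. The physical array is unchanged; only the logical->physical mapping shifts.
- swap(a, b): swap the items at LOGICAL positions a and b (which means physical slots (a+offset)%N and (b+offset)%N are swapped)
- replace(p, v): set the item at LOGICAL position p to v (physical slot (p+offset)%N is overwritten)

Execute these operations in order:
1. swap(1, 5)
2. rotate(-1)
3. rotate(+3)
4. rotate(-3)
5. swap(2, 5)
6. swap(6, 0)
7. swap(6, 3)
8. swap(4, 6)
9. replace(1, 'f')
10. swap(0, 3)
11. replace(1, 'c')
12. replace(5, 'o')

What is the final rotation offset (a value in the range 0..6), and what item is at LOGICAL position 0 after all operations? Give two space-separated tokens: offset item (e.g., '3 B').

After op 1 (swap(1, 5)): offset=0, physical=[A,F,C,D,E,B,G], logical=[A,F,C,D,E,B,G]
After op 2 (rotate(-1)): offset=6, physical=[A,F,C,D,E,B,G], logical=[G,A,F,C,D,E,B]
After op 3 (rotate(+3)): offset=2, physical=[A,F,C,D,E,B,G], logical=[C,D,E,B,G,A,F]
After op 4 (rotate(-3)): offset=6, physical=[A,F,C,D,E,B,G], logical=[G,A,F,C,D,E,B]
After op 5 (swap(2, 5)): offset=6, physical=[A,E,C,D,F,B,G], logical=[G,A,E,C,D,F,B]
After op 6 (swap(6, 0)): offset=6, physical=[A,E,C,D,F,G,B], logical=[B,A,E,C,D,F,G]
After op 7 (swap(6, 3)): offset=6, physical=[A,E,G,D,F,C,B], logical=[B,A,E,G,D,F,C]
After op 8 (swap(4, 6)): offset=6, physical=[A,E,G,C,F,D,B], logical=[B,A,E,G,C,F,D]
After op 9 (replace(1, 'f')): offset=6, physical=[f,E,G,C,F,D,B], logical=[B,f,E,G,C,F,D]
After op 10 (swap(0, 3)): offset=6, physical=[f,E,B,C,F,D,G], logical=[G,f,E,B,C,F,D]
After op 11 (replace(1, 'c')): offset=6, physical=[c,E,B,C,F,D,G], logical=[G,c,E,B,C,F,D]
After op 12 (replace(5, 'o')): offset=6, physical=[c,E,B,C,o,D,G], logical=[G,c,E,B,C,o,D]

Answer: 6 G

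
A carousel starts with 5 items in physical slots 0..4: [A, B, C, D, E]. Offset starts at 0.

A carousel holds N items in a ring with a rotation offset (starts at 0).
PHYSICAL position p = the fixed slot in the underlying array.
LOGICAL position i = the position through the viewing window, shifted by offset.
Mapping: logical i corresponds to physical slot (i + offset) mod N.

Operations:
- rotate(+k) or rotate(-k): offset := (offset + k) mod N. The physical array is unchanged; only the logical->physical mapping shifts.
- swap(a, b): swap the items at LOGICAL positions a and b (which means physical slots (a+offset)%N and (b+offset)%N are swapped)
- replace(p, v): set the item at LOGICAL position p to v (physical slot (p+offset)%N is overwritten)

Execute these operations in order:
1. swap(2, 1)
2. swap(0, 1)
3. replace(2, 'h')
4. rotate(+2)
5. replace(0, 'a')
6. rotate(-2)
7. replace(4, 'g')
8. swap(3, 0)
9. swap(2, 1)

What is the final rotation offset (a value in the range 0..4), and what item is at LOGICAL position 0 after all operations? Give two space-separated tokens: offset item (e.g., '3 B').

After op 1 (swap(2, 1)): offset=0, physical=[A,C,B,D,E], logical=[A,C,B,D,E]
After op 2 (swap(0, 1)): offset=0, physical=[C,A,B,D,E], logical=[C,A,B,D,E]
After op 3 (replace(2, 'h')): offset=0, physical=[C,A,h,D,E], logical=[C,A,h,D,E]
After op 4 (rotate(+2)): offset=2, physical=[C,A,h,D,E], logical=[h,D,E,C,A]
After op 5 (replace(0, 'a')): offset=2, physical=[C,A,a,D,E], logical=[a,D,E,C,A]
After op 6 (rotate(-2)): offset=0, physical=[C,A,a,D,E], logical=[C,A,a,D,E]
After op 7 (replace(4, 'g')): offset=0, physical=[C,A,a,D,g], logical=[C,A,a,D,g]
After op 8 (swap(3, 0)): offset=0, physical=[D,A,a,C,g], logical=[D,A,a,C,g]
After op 9 (swap(2, 1)): offset=0, physical=[D,a,A,C,g], logical=[D,a,A,C,g]

Answer: 0 D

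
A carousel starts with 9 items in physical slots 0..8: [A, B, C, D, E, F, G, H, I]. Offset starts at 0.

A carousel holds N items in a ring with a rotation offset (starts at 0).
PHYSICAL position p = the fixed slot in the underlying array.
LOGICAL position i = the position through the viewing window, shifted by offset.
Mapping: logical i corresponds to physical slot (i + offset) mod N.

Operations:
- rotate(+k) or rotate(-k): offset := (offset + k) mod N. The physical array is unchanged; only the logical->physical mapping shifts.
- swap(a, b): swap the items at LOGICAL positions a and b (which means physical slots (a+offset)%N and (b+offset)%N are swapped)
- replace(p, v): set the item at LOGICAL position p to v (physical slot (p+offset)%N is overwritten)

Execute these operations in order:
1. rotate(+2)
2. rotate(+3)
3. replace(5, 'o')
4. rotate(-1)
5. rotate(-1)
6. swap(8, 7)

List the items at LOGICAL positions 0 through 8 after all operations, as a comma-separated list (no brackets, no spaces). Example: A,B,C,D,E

Answer: D,E,F,G,H,I,A,C,o

Derivation:
After op 1 (rotate(+2)): offset=2, physical=[A,B,C,D,E,F,G,H,I], logical=[C,D,E,F,G,H,I,A,B]
After op 2 (rotate(+3)): offset=5, physical=[A,B,C,D,E,F,G,H,I], logical=[F,G,H,I,A,B,C,D,E]
After op 3 (replace(5, 'o')): offset=5, physical=[A,o,C,D,E,F,G,H,I], logical=[F,G,H,I,A,o,C,D,E]
After op 4 (rotate(-1)): offset=4, physical=[A,o,C,D,E,F,G,H,I], logical=[E,F,G,H,I,A,o,C,D]
After op 5 (rotate(-1)): offset=3, physical=[A,o,C,D,E,F,G,H,I], logical=[D,E,F,G,H,I,A,o,C]
After op 6 (swap(8, 7)): offset=3, physical=[A,C,o,D,E,F,G,H,I], logical=[D,E,F,G,H,I,A,C,o]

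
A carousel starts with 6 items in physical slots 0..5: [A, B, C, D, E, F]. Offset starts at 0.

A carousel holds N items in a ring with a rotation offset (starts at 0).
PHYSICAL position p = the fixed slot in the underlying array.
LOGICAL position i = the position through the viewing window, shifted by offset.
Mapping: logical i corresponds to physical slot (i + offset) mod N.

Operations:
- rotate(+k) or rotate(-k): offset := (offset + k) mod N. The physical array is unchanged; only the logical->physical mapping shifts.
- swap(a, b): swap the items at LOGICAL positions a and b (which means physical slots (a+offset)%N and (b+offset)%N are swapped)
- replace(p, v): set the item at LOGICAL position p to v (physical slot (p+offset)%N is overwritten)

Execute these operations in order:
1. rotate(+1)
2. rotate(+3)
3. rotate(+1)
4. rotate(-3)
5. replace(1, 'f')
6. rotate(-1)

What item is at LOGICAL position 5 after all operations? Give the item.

Answer: A

Derivation:
After op 1 (rotate(+1)): offset=1, physical=[A,B,C,D,E,F], logical=[B,C,D,E,F,A]
After op 2 (rotate(+3)): offset=4, physical=[A,B,C,D,E,F], logical=[E,F,A,B,C,D]
After op 3 (rotate(+1)): offset=5, physical=[A,B,C,D,E,F], logical=[F,A,B,C,D,E]
After op 4 (rotate(-3)): offset=2, physical=[A,B,C,D,E,F], logical=[C,D,E,F,A,B]
After op 5 (replace(1, 'f')): offset=2, physical=[A,B,C,f,E,F], logical=[C,f,E,F,A,B]
After op 6 (rotate(-1)): offset=1, physical=[A,B,C,f,E,F], logical=[B,C,f,E,F,A]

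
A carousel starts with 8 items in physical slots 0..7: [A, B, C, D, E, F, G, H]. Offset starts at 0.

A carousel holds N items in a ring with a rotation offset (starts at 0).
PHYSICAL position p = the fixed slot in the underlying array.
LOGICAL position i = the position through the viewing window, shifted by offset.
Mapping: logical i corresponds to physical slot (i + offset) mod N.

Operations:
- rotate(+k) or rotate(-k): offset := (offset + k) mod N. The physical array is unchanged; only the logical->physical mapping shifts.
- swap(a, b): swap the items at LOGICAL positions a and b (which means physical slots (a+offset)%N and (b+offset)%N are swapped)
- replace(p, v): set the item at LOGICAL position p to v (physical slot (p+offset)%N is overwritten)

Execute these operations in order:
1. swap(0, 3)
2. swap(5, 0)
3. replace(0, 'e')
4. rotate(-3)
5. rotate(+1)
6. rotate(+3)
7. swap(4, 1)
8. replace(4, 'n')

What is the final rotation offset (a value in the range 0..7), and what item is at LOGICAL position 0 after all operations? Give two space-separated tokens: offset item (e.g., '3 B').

Answer: 1 B

Derivation:
After op 1 (swap(0, 3)): offset=0, physical=[D,B,C,A,E,F,G,H], logical=[D,B,C,A,E,F,G,H]
After op 2 (swap(5, 0)): offset=0, physical=[F,B,C,A,E,D,G,H], logical=[F,B,C,A,E,D,G,H]
After op 3 (replace(0, 'e')): offset=0, physical=[e,B,C,A,E,D,G,H], logical=[e,B,C,A,E,D,G,H]
After op 4 (rotate(-3)): offset=5, physical=[e,B,C,A,E,D,G,H], logical=[D,G,H,e,B,C,A,E]
After op 5 (rotate(+1)): offset=6, physical=[e,B,C,A,E,D,G,H], logical=[G,H,e,B,C,A,E,D]
After op 6 (rotate(+3)): offset=1, physical=[e,B,C,A,E,D,G,H], logical=[B,C,A,E,D,G,H,e]
After op 7 (swap(4, 1)): offset=1, physical=[e,B,D,A,E,C,G,H], logical=[B,D,A,E,C,G,H,e]
After op 8 (replace(4, 'n')): offset=1, physical=[e,B,D,A,E,n,G,H], logical=[B,D,A,E,n,G,H,e]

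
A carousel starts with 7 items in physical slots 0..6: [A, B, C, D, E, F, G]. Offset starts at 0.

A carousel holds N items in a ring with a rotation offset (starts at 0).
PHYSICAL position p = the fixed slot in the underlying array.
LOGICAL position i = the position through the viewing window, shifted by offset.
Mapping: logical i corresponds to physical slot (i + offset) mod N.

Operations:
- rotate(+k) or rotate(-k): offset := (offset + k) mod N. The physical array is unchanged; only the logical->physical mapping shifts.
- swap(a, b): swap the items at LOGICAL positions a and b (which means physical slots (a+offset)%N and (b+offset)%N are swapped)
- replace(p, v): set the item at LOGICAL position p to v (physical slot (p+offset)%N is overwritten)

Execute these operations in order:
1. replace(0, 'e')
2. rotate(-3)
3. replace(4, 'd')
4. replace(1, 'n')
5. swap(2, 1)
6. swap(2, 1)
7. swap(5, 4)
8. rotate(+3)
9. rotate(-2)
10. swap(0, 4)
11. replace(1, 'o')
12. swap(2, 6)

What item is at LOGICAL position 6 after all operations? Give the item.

After op 1 (replace(0, 'e')): offset=0, physical=[e,B,C,D,E,F,G], logical=[e,B,C,D,E,F,G]
After op 2 (rotate(-3)): offset=4, physical=[e,B,C,D,E,F,G], logical=[E,F,G,e,B,C,D]
After op 3 (replace(4, 'd')): offset=4, physical=[e,d,C,D,E,F,G], logical=[E,F,G,e,d,C,D]
After op 4 (replace(1, 'n')): offset=4, physical=[e,d,C,D,E,n,G], logical=[E,n,G,e,d,C,D]
After op 5 (swap(2, 1)): offset=4, physical=[e,d,C,D,E,G,n], logical=[E,G,n,e,d,C,D]
After op 6 (swap(2, 1)): offset=4, physical=[e,d,C,D,E,n,G], logical=[E,n,G,e,d,C,D]
After op 7 (swap(5, 4)): offset=4, physical=[e,C,d,D,E,n,G], logical=[E,n,G,e,C,d,D]
After op 8 (rotate(+3)): offset=0, physical=[e,C,d,D,E,n,G], logical=[e,C,d,D,E,n,G]
After op 9 (rotate(-2)): offset=5, physical=[e,C,d,D,E,n,G], logical=[n,G,e,C,d,D,E]
After op 10 (swap(0, 4)): offset=5, physical=[e,C,n,D,E,d,G], logical=[d,G,e,C,n,D,E]
After op 11 (replace(1, 'o')): offset=5, physical=[e,C,n,D,E,d,o], logical=[d,o,e,C,n,D,E]
After op 12 (swap(2, 6)): offset=5, physical=[E,C,n,D,e,d,o], logical=[d,o,E,C,n,D,e]

Answer: e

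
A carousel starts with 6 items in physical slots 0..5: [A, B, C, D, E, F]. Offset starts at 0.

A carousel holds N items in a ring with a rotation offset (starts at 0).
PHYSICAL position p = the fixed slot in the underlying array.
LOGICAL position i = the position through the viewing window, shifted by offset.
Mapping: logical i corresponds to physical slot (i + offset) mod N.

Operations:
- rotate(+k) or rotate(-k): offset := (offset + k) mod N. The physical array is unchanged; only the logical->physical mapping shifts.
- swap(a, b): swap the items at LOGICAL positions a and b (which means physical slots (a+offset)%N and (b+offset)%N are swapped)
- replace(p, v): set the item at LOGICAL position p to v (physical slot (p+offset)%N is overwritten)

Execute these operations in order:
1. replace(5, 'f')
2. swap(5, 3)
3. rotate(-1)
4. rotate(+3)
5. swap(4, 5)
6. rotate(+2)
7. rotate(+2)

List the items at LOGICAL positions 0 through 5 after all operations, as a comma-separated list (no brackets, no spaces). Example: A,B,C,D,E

Answer: B,A,C,f,E,D

Derivation:
After op 1 (replace(5, 'f')): offset=0, physical=[A,B,C,D,E,f], logical=[A,B,C,D,E,f]
After op 2 (swap(5, 3)): offset=0, physical=[A,B,C,f,E,D], logical=[A,B,C,f,E,D]
After op 3 (rotate(-1)): offset=5, physical=[A,B,C,f,E,D], logical=[D,A,B,C,f,E]
After op 4 (rotate(+3)): offset=2, physical=[A,B,C,f,E,D], logical=[C,f,E,D,A,B]
After op 5 (swap(4, 5)): offset=2, physical=[B,A,C,f,E,D], logical=[C,f,E,D,B,A]
After op 6 (rotate(+2)): offset=4, physical=[B,A,C,f,E,D], logical=[E,D,B,A,C,f]
After op 7 (rotate(+2)): offset=0, physical=[B,A,C,f,E,D], logical=[B,A,C,f,E,D]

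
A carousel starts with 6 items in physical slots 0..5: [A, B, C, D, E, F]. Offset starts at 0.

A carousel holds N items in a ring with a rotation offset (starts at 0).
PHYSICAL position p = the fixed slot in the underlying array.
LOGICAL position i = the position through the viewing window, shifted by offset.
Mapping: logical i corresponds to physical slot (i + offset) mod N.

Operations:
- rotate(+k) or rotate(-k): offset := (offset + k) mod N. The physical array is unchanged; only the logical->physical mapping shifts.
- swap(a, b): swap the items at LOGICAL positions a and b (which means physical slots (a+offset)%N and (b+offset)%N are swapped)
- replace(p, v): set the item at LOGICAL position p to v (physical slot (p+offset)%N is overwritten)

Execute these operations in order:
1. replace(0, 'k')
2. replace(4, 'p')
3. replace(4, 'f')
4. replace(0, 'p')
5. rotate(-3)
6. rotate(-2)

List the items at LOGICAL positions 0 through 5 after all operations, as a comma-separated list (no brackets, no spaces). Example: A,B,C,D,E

After op 1 (replace(0, 'k')): offset=0, physical=[k,B,C,D,E,F], logical=[k,B,C,D,E,F]
After op 2 (replace(4, 'p')): offset=0, physical=[k,B,C,D,p,F], logical=[k,B,C,D,p,F]
After op 3 (replace(4, 'f')): offset=0, physical=[k,B,C,D,f,F], logical=[k,B,C,D,f,F]
After op 4 (replace(0, 'p')): offset=0, physical=[p,B,C,D,f,F], logical=[p,B,C,D,f,F]
After op 5 (rotate(-3)): offset=3, physical=[p,B,C,D,f,F], logical=[D,f,F,p,B,C]
After op 6 (rotate(-2)): offset=1, physical=[p,B,C,D,f,F], logical=[B,C,D,f,F,p]

Answer: B,C,D,f,F,p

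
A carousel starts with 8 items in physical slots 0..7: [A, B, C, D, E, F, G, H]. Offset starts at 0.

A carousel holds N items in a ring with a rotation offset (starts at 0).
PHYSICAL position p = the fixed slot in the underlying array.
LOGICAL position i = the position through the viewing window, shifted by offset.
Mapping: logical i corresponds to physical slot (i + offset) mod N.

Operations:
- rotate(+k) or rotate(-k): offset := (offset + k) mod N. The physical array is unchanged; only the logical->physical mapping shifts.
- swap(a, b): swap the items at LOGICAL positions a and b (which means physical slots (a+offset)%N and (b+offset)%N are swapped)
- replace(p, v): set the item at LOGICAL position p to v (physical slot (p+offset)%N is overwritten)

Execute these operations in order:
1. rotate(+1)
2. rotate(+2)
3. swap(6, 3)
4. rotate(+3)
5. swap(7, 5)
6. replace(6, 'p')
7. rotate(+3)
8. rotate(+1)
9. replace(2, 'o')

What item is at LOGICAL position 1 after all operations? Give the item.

Answer: F

Derivation:
After op 1 (rotate(+1)): offset=1, physical=[A,B,C,D,E,F,G,H], logical=[B,C,D,E,F,G,H,A]
After op 2 (rotate(+2)): offset=3, physical=[A,B,C,D,E,F,G,H], logical=[D,E,F,G,H,A,B,C]
After op 3 (swap(6, 3)): offset=3, physical=[A,G,C,D,E,F,B,H], logical=[D,E,F,B,H,A,G,C]
After op 4 (rotate(+3)): offset=6, physical=[A,G,C,D,E,F,B,H], logical=[B,H,A,G,C,D,E,F]
After op 5 (swap(7, 5)): offset=6, physical=[A,G,C,F,E,D,B,H], logical=[B,H,A,G,C,F,E,D]
After op 6 (replace(6, 'p')): offset=6, physical=[A,G,C,F,p,D,B,H], logical=[B,H,A,G,C,F,p,D]
After op 7 (rotate(+3)): offset=1, physical=[A,G,C,F,p,D,B,H], logical=[G,C,F,p,D,B,H,A]
After op 8 (rotate(+1)): offset=2, physical=[A,G,C,F,p,D,B,H], logical=[C,F,p,D,B,H,A,G]
After op 9 (replace(2, 'o')): offset=2, physical=[A,G,C,F,o,D,B,H], logical=[C,F,o,D,B,H,A,G]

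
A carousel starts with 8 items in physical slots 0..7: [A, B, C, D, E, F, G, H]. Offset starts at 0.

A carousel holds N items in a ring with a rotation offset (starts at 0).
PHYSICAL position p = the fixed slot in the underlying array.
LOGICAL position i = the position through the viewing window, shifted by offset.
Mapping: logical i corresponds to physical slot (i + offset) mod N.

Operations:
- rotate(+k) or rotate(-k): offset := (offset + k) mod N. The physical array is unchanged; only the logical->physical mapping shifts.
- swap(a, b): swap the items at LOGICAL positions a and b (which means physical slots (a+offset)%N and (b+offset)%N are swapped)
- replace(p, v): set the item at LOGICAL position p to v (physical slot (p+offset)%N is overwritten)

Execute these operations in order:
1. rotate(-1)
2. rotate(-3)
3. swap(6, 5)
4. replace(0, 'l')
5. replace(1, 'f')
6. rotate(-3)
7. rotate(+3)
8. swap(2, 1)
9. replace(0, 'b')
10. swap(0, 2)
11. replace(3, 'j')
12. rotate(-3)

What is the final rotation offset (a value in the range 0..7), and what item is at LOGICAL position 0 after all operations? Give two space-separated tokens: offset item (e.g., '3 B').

Answer: 1 C

Derivation:
After op 1 (rotate(-1)): offset=7, physical=[A,B,C,D,E,F,G,H], logical=[H,A,B,C,D,E,F,G]
After op 2 (rotate(-3)): offset=4, physical=[A,B,C,D,E,F,G,H], logical=[E,F,G,H,A,B,C,D]
After op 3 (swap(6, 5)): offset=4, physical=[A,C,B,D,E,F,G,H], logical=[E,F,G,H,A,C,B,D]
After op 4 (replace(0, 'l')): offset=4, physical=[A,C,B,D,l,F,G,H], logical=[l,F,G,H,A,C,B,D]
After op 5 (replace(1, 'f')): offset=4, physical=[A,C,B,D,l,f,G,H], logical=[l,f,G,H,A,C,B,D]
After op 6 (rotate(-3)): offset=1, physical=[A,C,B,D,l,f,G,H], logical=[C,B,D,l,f,G,H,A]
After op 7 (rotate(+3)): offset=4, physical=[A,C,B,D,l,f,G,H], logical=[l,f,G,H,A,C,B,D]
After op 8 (swap(2, 1)): offset=4, physical=[A,C,B,D,l,G,f,H], logical=[l,G,f,H,A,C,B,D]
After op 9 (replace(0, 'b')): offset=4, physical=[A,C,B,D,b,G,f,H], logical=[b,G,f,H,A,C,B,D]
After op 10 (swap(0, 2)): offset=4, physical=[A,C,B,D,f,G,b,H], logical=[f,G,b,H,A,C,B,D]
After op 11 (replace(3, 'j')): offset=4, physical=[A,C,B,D,f,G,b,j], logical=[f,G,b,j,A,C,B,D]
After op 12 (rotate(-3)): offset=1, physical=[A,C,B,D,f,G,b,j], logical=[C,B,D,f,G,b,j,A]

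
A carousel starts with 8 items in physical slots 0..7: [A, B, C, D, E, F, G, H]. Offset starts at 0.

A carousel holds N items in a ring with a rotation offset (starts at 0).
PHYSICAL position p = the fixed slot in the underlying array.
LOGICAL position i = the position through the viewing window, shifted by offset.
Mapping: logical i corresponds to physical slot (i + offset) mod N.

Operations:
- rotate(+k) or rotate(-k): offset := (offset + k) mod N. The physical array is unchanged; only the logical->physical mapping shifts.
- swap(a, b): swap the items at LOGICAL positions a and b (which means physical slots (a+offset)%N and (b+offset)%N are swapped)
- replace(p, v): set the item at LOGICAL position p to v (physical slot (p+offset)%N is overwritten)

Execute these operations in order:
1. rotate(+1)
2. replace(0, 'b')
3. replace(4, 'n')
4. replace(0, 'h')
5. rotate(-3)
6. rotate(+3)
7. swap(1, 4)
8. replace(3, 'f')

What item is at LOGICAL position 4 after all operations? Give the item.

After op 1 (rotate(+1)): offset=1, physical=[A,B,C,D,E,F,G,H], logical=[B,C,D,E,F,G,H,A]
After op 2 (replace(0, 'b')): offset=1, physical=[A,b,C,D,E,F,G,H], logical=[b,C,D,E,F,G,H,A]
After op 3 (replace(4, 'n')): offset=1, physical=[A,b,C,D,E,n,G,H], logical=[b,C,D,E,n,G,H,A]
After op 4 (replace(0, 'h')): offset=1, physical=[A,h,C,D,E,n,G,H], logical=[h,C,D,E,n,G,H,A]
After op 5 (rotate(-3)): offset=6, physical=[A,h,C,D,E,n,G,H], logical=[G,H,A,h,C,D,E,n]
After op 6 (rotate(+3)): offset=1, physical=[A,h,C,D,E,n,G,H], logical=[h,C,D,E,n,G,H,A]
After op 7 (swap(1, 4)): offset=1, physical=[A,h,n,D,E,C,G,H], logical=[h,n,D,E,C,G,H,A]
After op 8 (replace(3, 'f')): offset=1, physical=[A,h,n,D,f,C,G,H], logical=[h,n,D,f,C,G,H,A]

Answer: C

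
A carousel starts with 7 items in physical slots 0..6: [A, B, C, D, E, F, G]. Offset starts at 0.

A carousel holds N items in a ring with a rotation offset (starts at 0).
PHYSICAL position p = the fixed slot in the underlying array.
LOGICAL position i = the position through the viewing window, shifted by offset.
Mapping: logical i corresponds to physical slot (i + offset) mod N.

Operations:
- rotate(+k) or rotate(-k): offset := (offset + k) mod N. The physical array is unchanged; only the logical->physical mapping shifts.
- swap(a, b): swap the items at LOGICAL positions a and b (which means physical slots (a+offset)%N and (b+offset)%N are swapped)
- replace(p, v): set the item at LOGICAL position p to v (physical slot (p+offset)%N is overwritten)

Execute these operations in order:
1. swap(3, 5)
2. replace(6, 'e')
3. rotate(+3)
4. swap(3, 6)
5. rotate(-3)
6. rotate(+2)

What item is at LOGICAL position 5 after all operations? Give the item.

After op 1 (swap(3, 5)): offset=0, physical=[A,B,C,F,E,D,G], logical=[A,B,C,F,E,D,G]
After op 2 (replace(6, 'e')): offset=0, physical=[A,B,C,F,E,D,e], logical=[A,B,C,F,E,D,e]
After op 3 (rotate(+3)): offset=3, physical=[A,B,C,F,E,D,e], logical=[F,E,D,e,A,B,C]
After op 4 (swap(3, 6)): offset=3, physical=[A,B,e,F,E,D,C], logical=[F,E,D,C,A,B,e]
After op 5 (rotate(-3)): offset=0, physical=[A,B,e,F,E,D,C], logical=[A,B,e,F,E,D,C]
After op 6 (rotate(+2)): offset=2, physical=[A,B,e,F,E,D,C], logical=[e,F,E,D,C,A,B]

Answer: A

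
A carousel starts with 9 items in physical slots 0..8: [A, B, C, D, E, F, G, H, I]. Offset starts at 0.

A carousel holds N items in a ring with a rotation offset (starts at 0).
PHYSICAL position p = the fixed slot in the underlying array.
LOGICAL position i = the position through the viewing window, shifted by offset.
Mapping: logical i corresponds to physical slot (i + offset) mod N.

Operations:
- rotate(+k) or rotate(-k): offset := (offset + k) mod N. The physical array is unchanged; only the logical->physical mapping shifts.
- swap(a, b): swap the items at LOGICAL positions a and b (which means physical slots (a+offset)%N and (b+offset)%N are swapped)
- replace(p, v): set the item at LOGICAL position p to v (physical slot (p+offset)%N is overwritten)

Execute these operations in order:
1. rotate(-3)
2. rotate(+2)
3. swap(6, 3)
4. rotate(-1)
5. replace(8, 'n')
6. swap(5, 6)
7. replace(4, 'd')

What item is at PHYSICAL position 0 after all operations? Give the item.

Answer: A

Derivation:
After op 1 (rotate(-3)): offset=6, physical=[A,B,C,D,E,F,G,H,I], logical=[G,H,I,A,B,C,D,E,F]
After op 2 (rotate(+2)): offset=8, physical=[A,B,C,D,E,F,G,H,I], logical=[I,A,B,C,D,E,F,G,H]
After op 3 (swap(6, 3)): offset=8, physical=[A,B,F,D,E,C,G,H,I], logical=[I,A,B,F,D,E,C,G,H]
After op 4 (rotate(-1)): offset=7, physical=[A,B,F,D,E,C,G,H,I], logical=[H,I,A,B,F,D,E,C,G]
After op 5 (replace(8, 'n')): offset=7, physical=[A,B,F,D,E,C,n,H,I], logical=[H,I,A,B,F,D,E,C,n]
After op 6 (swap(5, 6)): offset=7, physical=[A,B,F,E,D,C,n,H,I], logical=[H,I,A,B,F,E,D,C,n]
After op 7 (replace(4, 'd')): offset=7, physical=[A,B,d,E,D,C,n,H,I], logical=[H,I,A,B,d,E,D,C,n]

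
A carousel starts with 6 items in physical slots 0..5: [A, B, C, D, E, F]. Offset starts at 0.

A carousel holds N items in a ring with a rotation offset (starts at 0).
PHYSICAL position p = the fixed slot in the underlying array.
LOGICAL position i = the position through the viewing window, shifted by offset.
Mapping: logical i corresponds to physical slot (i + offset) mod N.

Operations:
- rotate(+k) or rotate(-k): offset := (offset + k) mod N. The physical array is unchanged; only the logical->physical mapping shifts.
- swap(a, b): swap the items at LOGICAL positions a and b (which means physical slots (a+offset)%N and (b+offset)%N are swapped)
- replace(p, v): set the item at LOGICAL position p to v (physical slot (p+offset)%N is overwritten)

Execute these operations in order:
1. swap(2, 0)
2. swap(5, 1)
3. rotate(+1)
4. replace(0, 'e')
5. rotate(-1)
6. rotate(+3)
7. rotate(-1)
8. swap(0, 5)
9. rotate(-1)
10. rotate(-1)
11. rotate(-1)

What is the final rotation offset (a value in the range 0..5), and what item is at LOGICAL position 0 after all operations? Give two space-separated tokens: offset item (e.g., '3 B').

Answer: 5 B

Derivation:
After op 1 (swap(2, 0)): offset=0, physical=[C,B,A,D,E,F], logical=[C,B,A,D,E,F]
After op 2 (swap(5, 1)): offset=0, physical=[C,F,A,D,E,B], logical=[C,F,A,D,E,B]
After op 3 (rotate(+1)): offset=1, physical=[C,F,A,D,E,B], logical=[F,A,D,E,B,C]
After op 4 (replace(0, 'e')): offset=1, physical=[C,e,A,D,E,B], logical=[e,A,D,E,B,C]
After op 5 (rotate(-1)): offset=0, physical=[C,e,A,D,E,B], logical=[C,e,A,D,E,B]
After op 6 (rotate(+3)): offset=3, physical=[C,e,A,D,E,B], logical=[D,E,B,C,e,A]
After op 7 (rotate(-1)): offset=2, physical=[C,e,A,D,E,B], logical=[A,D,E,B,C,e]
After op 8 (swap(0, 5)): offset=2, physical=[C,A,e,D,E,B], logical=[e,D,E,B,C,A]
After op 9 (rotate(-1)): offset=1, physical=[C,A,e,D,E,B], logical=[A,e,D,E,B,C]
After op 10 (rotate(-1)): offset=0, physical=[C,A,e,D,E,B], logical=[C,A,e,D,E,B]
After op 11 (rotate(-1)): offset=5, physical=[C,A,e,D,E,B], logical=[B,C,A,e,D,E]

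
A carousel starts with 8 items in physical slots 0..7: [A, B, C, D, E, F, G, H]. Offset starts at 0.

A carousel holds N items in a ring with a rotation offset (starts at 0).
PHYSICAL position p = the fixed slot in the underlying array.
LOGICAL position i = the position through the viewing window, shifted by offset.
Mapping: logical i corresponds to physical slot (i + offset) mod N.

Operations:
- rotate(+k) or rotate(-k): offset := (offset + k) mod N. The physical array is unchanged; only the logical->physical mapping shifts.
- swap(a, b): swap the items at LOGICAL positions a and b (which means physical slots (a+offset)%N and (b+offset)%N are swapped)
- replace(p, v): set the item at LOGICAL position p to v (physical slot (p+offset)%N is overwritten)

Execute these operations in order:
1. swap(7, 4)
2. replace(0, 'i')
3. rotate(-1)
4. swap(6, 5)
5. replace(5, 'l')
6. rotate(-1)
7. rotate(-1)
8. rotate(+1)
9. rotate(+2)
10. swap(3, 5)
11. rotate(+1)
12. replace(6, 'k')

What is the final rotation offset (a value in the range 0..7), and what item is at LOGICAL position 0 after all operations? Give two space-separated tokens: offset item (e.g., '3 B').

Answer: 1 B

Derivation:
After op 1 (swap(7, 4)): offset=0, physical=[A,B,C,D,H,F,G,E], logical=[A,B,C,D,H,F,G,E]
After op 2 (replace(0, 'i')): offset=0, physical=[i,B,C,D,H,F,G,E], logical=[i,B,C,D,H,F,G,E]
After op 3 (rotate(-1)): offset=7, physical=[i,B,C,D,H,F,G,E], logical=[E,i,B,C,D,H,F,G]
After op 4 (swap(6, 5)): offset=7, physical=[i,B,C,D,F,H,G,E], logical=[E,i,B,C,D,F,H,G]
After op 5 (replace(5, 'l')): offset=7, physical=[i,B,C,D,l,H,G,E], logical=[E,i,B,C,D,l,H,G]
After op 6 (rotate(-1)): offset=6, physical=[i,B,C,D,l,H,G,E], logical=[G,E,i,B,C,D,l,H]
After op 7 (rotate(-1)): offset=5, physical=[i,B,C,D,l,H,G,E], logical=[H,G,E,i,B,C,D,l]
After op 8 (rotate(+1)): offset=6, physical=[i,B,C,D,l,H,G,E], logical=[G,E,i,B,C,D,l,H]
After op 9 (rotate(+2)): offset=0, physical=[i,B,C,D,l,H,G,E], logical=[i,B,C,D,l,H,G,E]
After op 10 (swap(3, 5)): offset=0, physical=[i,B,C,H,l,D,G,E], logical=[i,B,C,H,l,D,G,E]
After op 11 (rotate(+1)): offset=1, physical=[i,B,C,H,l,D,G,E], logical=[B,C,H,l,D,G,E,i]
After op 12 (replace(6, 'k')): offset=1, physical=[i,B,C,H,l,D,G,k], logical=[B,C,H,l,D,G,k,i]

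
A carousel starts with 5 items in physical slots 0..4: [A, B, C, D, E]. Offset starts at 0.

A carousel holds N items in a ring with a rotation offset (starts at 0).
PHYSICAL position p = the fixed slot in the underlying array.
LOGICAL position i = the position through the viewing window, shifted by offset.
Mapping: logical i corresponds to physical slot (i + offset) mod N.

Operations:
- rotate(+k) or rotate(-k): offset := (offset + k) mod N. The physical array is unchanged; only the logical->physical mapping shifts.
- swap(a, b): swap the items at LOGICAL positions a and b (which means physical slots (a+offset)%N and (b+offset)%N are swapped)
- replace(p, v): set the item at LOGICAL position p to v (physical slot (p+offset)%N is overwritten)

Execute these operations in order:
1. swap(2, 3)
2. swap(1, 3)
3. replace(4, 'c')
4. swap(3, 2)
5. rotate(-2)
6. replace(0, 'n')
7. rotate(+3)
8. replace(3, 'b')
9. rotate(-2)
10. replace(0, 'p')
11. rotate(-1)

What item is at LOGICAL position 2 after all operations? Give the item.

After op 1 (swap(2, 3)): offset=0, physical=[A,B,D,C,E], logical=[A,B,D,C,E]
After op 2 (swap(1, 3)): offset=0, physical=[A,C,D,B,E], logical=[A,C,D,B,E]
After op 3 (replace(4, 'c')): offset=0, physical=[A,C,D,B,c], logical=[A,C,D,B,c]
After op 4 (swap(3, 2)): offset=0, physical=[A,C,B,D,c], logical=[A,C,B,D,c]
After op 5 (rotate(-2)): offset=3, physical=[A,C,B,D,c], logical=[D,c,A,C,B]
After op 6 (replace(0, 'n')): offset=3, physical=[A,C,B,n,c], logical=[n,c,A,C,B]
After op 7 (rotate(+3)): offset=1, physical=[A,C,B,n,c], logical=[C,B,n,c,A]
After op 8 (replace(3, 'b')): offset=1, physical=[A,C,B,n,b], logical=[C,B,n,b,A]
After op 9 (rotate(-2)): offset=4, physical=[A,C,B,n,b], logical=[b,A,C,B,n]
After op 10 (replace(0, 'p')): offset=4, physical=[A,C,B,n,p], logical=[p,A,C,B,n]
After op 11 (rotate(-1)): offset=3, physical=[A,C,B,n,p], logical=[n,p,A,C,B]

Answer: A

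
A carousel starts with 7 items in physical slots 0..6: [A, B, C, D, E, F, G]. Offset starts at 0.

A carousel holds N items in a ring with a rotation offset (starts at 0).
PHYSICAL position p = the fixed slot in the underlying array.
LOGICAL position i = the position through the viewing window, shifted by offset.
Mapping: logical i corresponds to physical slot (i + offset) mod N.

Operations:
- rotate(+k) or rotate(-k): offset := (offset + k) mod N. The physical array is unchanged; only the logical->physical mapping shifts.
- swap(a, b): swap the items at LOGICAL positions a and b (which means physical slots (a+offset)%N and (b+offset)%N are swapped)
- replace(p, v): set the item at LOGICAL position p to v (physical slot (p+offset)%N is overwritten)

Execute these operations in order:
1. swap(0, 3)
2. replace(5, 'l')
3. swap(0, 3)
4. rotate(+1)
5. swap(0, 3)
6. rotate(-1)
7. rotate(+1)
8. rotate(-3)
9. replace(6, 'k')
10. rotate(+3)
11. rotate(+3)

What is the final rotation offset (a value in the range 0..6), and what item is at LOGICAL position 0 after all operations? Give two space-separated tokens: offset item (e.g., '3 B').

After op 1 (swap(0, 3)): offset=0, physical=[D,B,C,A,E,F,G], logical=[D,B,C,A,E,F,G]
After op 2 (replace(5, 'l')): offset=0, physical=[D,B,C,A,E,l,G], logical=[D,B,C,A,E,l,G]
After op 3 (swap(0, 3)): offset=0, physical=[A,B,C,D,E,l,G], logical=[A,B,C,D,E,l,G]
After op 4 (rotate(+1)): offset=1, physical=[A,B,C,D,E,l,G], logical=[B,C,D,E,l,G,A]
After op 5 (swap(0, 3)): offset=1, physical=[A,E,C,D,B,l,G], logical=[E,C,D,B,l,G,A]
After op 6 (rotate(-1)): offset=0, physical=[A,E,C,D,B,l,G], logical=[A,E,C,D,B,l,G]
After op 7 (rotate(+1)): offset=1, physical=[A,E,C,D,B,l,G], logical=[E,C,D,B,l,G,A]
After op 8 (rotate(-3)): offset=5, physical=[A,E,C,D,B,l,G], logical=[l,G,A,E,C,D,B]
After op 9 (replace(6, 'k')): offset=5, physical=[A,E,C,D,k,l,G], logical=[l,G,A,E,C,D,k]
After op 10 (rotate(+3)): offset=1, physical=[A,E,C,D,k,l,G], logical=[E,C,D,k,l,G,A]
After op 11 (rotate(+3)): offset=4, physical=[A,E,C,D,k,l,G], logical=[k,l,G,A,E,C,D]

Answer: 4 k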